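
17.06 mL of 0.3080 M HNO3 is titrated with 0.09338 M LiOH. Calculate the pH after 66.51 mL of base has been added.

n(acid) = 0.3080 x 0.01706 = 0.005254 mol; n(LiOH) added = 0.09338 x 0.06651 = 0.006211 mol.
Base is in excess by 0.006211 - 0.005254 = 0.0009562 mol in a total volume of 0.08357 L.
[OH^-] = 0.0009562/0.08357 = 0.01144 M, so pOH = 1.94 and pH = 14.00 - 1.94 = 12.06.

12.06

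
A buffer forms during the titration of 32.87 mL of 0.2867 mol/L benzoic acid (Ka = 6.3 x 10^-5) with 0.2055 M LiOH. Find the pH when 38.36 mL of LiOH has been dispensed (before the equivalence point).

4.91

Initial n(C6H5COOH) = 0.2867 x 0.03287 = 0.009424 mol.
n(LiOH) added = 0.2055 x 0.03836 = 0.007883 mol, converting that many moles of C6H5COOH to C6H5COO-.
Remaining n(C6H5COOH) = 0.001541 mol; n(C6H5COO-) = 0.007883 mol.
By Henderson-Hasselbalch, pH = pKa + log([A^-]/[HA]) = 4.20 + log(0.007883/0.001541) = 4.20 + (+0.71) = 4.91.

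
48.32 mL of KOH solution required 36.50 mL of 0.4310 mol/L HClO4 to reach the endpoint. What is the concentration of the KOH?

n(HClO4) delivered = 0.4310 x 0.03650 = 0.01573 mol.
For a 1:1 reaction, n(KOH) = 0.01573 mol.
[KOH] = 0.01573 mol / 0.04832 L = 0.326 M.

0.326 M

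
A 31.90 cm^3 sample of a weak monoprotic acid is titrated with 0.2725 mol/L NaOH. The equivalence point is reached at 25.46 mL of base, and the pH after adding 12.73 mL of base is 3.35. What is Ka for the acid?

4.5 x 10^-4

12.73 mL is half of the equivalence volume, so this is the half-equivalence point where [HA] = [A^-].
At half-equivalence pH = pKa, so pKa = 3.35.
Ka = 10^(-3.35) = 4.5 x 10^-4.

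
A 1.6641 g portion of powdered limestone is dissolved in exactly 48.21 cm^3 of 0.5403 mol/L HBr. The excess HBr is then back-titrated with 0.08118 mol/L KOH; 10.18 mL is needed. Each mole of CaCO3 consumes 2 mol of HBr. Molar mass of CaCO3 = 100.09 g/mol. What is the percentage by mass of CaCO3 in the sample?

75.8%

Total n(HBr) added = 0.5403 x 0.04821 = 0.02605 mol.
n(KOH) used = 0.08118 x 0.01018 = 0.0008264 mol, which equals the excess n(HBr).
So n(HBr) consumed by the sample = 0.02605 - 0.0008264 = 0.02522 mol.
n(CaCO3) = 0.02522 / 2 = 0.01261 mol.
mass CaCO3 = 0.01261 x 100.09 = 1.262 g, so %CaCO3 = 1.262/1.6641 x 100 = 75.8%.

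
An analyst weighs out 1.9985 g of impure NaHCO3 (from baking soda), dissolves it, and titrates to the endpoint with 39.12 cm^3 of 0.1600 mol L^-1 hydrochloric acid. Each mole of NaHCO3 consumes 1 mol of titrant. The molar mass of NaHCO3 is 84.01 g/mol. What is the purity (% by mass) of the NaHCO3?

n(HCl) = 0.1600 x 0.03912 = 0.006259 mol.
n(NaHCO3) = 0.006259 / 1 = 0.006259 mol.
mass of NaHCO3 = 0.006259 x 84.01 = 0.5258 g.
% purity = 0.5258 / 1.9985 x 100 = 26.3%.

26.3%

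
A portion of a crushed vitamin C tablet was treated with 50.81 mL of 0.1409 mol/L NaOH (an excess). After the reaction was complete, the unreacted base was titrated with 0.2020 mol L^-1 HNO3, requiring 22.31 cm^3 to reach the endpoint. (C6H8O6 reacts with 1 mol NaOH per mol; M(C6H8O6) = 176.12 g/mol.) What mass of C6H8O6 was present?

Total n(NaOH) added = 0.1409 x 0.05081 = 0.007159 mol.
n(HNO3) used = 0.2020 x 0.02231 = 0.004507 mol, which equals the excess n(NaOH).
So n(NaOH) consumed by the sample = 0.007159 - 0.004507 = 0.002653 mol.
n(C6H8O6) = 0.002653 / 1 = 0.002653 mol.
mass = 0.002653 mol x 176.12 g/mol = 0.467 g.

0.467 g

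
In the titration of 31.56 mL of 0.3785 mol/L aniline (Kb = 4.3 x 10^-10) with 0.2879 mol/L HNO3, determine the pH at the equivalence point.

n(C6H5NH2) = 0.3785 x 0.03156 = 0.01195 mol; V(HNO3) at equivalence = 0.01195/0.2879 = 0.04149 L.
At equivalence the base is fully converted to C6H5NH3+; total volume = 0.07305 L, so [C6H5NH3+] = 0.01195/0.07305 = 0.1635 M.
Ka(C6H5NH3+) = Kw/Kb = 1.0e-14 / 4.3 x 10^-10 = 2.33e-5.
[H^+] = sqrt(Ka x [C6H5NH3+]) = sqrt(2.33e-5 x 0.1635) = 0.00195 M.
pH = -log(0.00195) = 2.71.

2.71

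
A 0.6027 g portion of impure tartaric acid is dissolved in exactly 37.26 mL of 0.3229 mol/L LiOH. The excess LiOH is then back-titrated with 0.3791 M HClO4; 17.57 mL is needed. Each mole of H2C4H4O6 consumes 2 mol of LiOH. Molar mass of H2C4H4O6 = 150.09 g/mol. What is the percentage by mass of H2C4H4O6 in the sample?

66.9%

Total n(LiOH) added = 0.3229 x 0.03726 = 0.01203 mol.
n(HClO4) used = 0.3791 x 0.01757 = 0.006661 mol, which equals the excess n(LiOH).
So n(LiOH) consumed by the sample = 0.01203 - 0.006661 = 0.005370 mol.
n(H2C4H4O6) = 0.005370 / 2 = 0.002685 mol.
mass H2C4H4O6 = 0.002685 x 150.09 = 0.4030 g, so %H2C4H4O6 = 0.4030/0.6027 x 100 = 66.9%.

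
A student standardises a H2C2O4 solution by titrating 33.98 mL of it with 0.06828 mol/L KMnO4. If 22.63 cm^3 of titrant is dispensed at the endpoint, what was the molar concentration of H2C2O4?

n(KMnO4) = 0.06828 x 0.02263 = 0.001545 mol.
From the balanced equation, 2 mol KMnO4 reacts with 5 mol H2C2O4, so n(H2C2O4) = 0.001545 x 5/2 = 0.003863 mol.
[H2C2O4] = 0.003863 / 0.03398 L = 0.114 M.

0.114 M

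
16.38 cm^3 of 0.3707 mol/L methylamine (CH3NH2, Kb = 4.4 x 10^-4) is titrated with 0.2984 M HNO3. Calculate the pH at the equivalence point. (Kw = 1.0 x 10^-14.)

5.71

n(CH3NH2) = 0.3707 x 0.01638 = 0.006072 mol; V(HNO3) at equivalence = 0.006072/0.2984 = 0.02035 L.
At equivalence the base is fully converted to CH3NH3+; total volume = 0.03673 L, so [CH3NH3+] = 0.006072/0.03673 = 0.1653 M.
Ka(CH3NH3+) = Kw/Kb = 1.0e-14 / 4.4 x 10^-4 = 2.27e-11.
[H^+] = sqrt(Ka x [CH3NH3+]) = sqrt(2.27e-11 x 0.1653) = 1.94e-6 M.
pH = -log(1.94e-6) = 5.71.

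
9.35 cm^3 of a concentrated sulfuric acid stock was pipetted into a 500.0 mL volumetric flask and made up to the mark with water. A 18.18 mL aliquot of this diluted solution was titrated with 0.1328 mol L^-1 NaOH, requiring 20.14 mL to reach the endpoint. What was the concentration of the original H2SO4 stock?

3.93 M

n(NaOH) = 0.1328 x 0.02014 = 0.002675 mol.
n(H2SO4) in the aliquot = 0.002675 x 1/2 = 0.001337 mol.
[diluted H2SO4] = 0.001337 / 0.01818 = 0.07356 M.
Dilution factor = 500.0/9.350 = 53.48, so [stock] = 0.07356 x 53.48 = 3.93 M.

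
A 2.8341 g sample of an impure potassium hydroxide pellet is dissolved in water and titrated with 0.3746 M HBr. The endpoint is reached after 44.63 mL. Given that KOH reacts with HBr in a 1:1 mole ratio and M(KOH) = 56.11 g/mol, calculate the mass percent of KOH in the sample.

33.1%

n(HBr) = 0.3746 x 0.04463 = 0.01672 mol.
n(KOH) = 0.01672 / 1 = 0.01672 mol.
mass of KOH = 0.01672 x 56.11 = 0.9381 g.
% purity = 0.9381 / 2.8341 x 100 = 33.1%.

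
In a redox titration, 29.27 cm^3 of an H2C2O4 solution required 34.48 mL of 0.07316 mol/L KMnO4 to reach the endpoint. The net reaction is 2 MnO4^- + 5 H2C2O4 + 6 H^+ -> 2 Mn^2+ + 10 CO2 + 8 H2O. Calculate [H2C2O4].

0.215 M

n(KMnO4) = 0.07316 x 0.03448 = 0.002523 mol.
From the balanced equation, 2 mol KMnO4 reacts with 5 mol H2C2O4, so n(H2C2O4) = 0.002523 x 5/2 = 0.006306 mol.
[H2C2O4] = 0.006306 / 0.02927 L = 0.215 M.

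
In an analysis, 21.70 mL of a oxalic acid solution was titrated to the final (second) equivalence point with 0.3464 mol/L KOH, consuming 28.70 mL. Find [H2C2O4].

n(KOH) = 0.3464 x 0.02870 = 0.009942 mol.
At the final (second) equivalence point, 2 mol OH^- react per mol H2C2O4, so n(H2C2O4) = 0.009942 / 2 = 0.004971 mol.
[H2C2O4] = 0.004971 / 0.02170 L = 0.229 M.

0.229 M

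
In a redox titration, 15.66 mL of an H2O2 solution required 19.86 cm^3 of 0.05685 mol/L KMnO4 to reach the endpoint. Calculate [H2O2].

0.180 M

n(KMnO4) = 0.05685 x 0.01986 = 0.001129 mol.
From the balanced equation, 2 mol KMnO4 reacts with 5 mol H2O2, so n(H2O2) = 0.001129 x 5/2 = 0.002823 mol.
[H2O2] = 0.002823 / 0.01566 L = 0.180 M.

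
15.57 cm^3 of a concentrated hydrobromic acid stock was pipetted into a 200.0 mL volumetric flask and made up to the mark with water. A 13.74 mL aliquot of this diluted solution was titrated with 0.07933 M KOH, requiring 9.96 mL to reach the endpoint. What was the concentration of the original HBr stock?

0.739 M

n(KOH) = 0.07933 x 0.009960 = 0.0007901 mol.
n(HBr) in the aliquot = 0.0007901 mol.
[diluted HBr] = 0.0007901 / 0.01374 = 0.05751 M.
Dilution factor = 200.0/15.57 = 12.85, so [stock] = 0.05751 x 12.85 = 0.739 M.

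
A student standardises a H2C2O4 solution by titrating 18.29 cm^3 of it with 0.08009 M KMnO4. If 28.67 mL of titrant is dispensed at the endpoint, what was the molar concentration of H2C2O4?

0.314 M

n(KMnO4) = 0.08009 x 0.02867 = 0.002296 mol.
From the balanced equation, 2 mol KMnO4 reacts with 5 mol H2C2O4, so n(H2C2O4) = 0.002296 x 5/2 = 0.005740 mol.
[H2C2O4] = 0.005740 / 0.01829 L = 0.314 M.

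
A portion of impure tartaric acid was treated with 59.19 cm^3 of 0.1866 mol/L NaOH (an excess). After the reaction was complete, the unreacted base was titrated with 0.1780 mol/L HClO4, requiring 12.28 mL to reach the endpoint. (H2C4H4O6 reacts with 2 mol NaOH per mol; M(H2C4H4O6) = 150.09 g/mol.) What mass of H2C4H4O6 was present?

0.665 g

Total n(NaOH) added = 0.1866 x 0.05919 = 0.01104 mol.
n(HClO4) used = 0.1780 x 0.01228 = 0.002186 mol, which equals the excess n(NaOH).
So n(NaOH) consumed by the sample = 0.01104 - 0.002186 = 0.008859 mol.
n(H2C4H4O6) = 0.008859 / 2 = 0.004430 mol.
mass = 0.004430 mol x 150.09 g/mol = 0.665 g.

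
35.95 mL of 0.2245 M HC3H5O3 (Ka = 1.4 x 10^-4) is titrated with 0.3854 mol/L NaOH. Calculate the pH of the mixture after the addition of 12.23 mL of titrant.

4.00

Initial n(HC3H5O3) = 0.2245 x 0.03595 = 0.008071 mol.
n(NaOH) added = 0.3854 x 0.01223 = 0.004713 mol, converting that many moles of HC3H5O3 to C3H5O3-.
Remaining n(HC3H5O3) = 0.003357 mol; n(C3H5O3-) = 0.004713 mol.
By Henderson-Hasselbalch, pH = pKa + log([A^-]/[HA]) = 3.85 + log(0.004713/0.003357) = 3.85 + (+0.15) = 4.00.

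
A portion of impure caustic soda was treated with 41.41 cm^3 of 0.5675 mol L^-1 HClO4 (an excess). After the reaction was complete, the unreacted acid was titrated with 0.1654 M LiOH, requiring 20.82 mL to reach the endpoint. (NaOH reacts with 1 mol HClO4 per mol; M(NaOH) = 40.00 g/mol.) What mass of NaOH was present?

0.802 g

Total n(HClO4) added = 0.5675 x 0.04141 = 0.02350 mol.
n(LiOH) used = 0.1654 x 0.02082 = 0.003444 mol, which equals the excess n(HClO4).
So n(HClO4) consumed by the sample = 0.02350 - 0.003444 = 0.02006 mol.
n(NaOH) = 0.02006 / 1 = 0.02006 mol.
mass = 0.02006 mol x 40.00 g/mol = 0.802 g.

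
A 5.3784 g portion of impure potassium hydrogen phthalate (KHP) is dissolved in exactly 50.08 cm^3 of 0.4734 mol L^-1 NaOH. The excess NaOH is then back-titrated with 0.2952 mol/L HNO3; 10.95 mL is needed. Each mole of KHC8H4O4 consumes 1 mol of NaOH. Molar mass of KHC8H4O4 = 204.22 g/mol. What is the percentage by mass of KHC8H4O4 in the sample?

77.7%

Total n(NaOH) added = 0.4734 x 0.05008 = 0.02371 mol.
n(HNO3) used = 0.2952 x 0.01095 = 0.003232 mol, which equals the excess n(NaOH).
So n(NaOH) consumed by the sample = 0.02371 - 0.003232 = 0.02048 mol.
n(KHC8H4O4) = 0.02048 / 1 = 0.02048 mol.
mass KHC8H4O4 = 0.02048 x 204.22 = 4.181 g, so %KHC8H4O4 = 4.181/5.3784 x 100 = 77.7%.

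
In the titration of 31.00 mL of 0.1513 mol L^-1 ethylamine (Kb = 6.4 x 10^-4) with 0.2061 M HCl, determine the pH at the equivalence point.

5.93

n(C2H5NH2) = 0.1513 x 0.03100 = 0.004690 mol; V(HCl) at equivalence = 0.004690/0.2061 = 0.02276 L.
At equivalence the base is fully converted to C2H5NH3+; total volume = 0.05376 L, so [C2H5NH3+] = 0.004690/0.05376 = 0.08725 M.
Ka(C2H5NH3+) = Kw/Kb = 1.0e-14 / 6.4 x 10^-4 = 1.56e-11.
[H^+] = sqrt(Ka x [C2H5NH3+]) = sqrt(1.56e-11 x 0.08725) = 1.17e-6 M.
pH = -log(1.17e-6) = 5.93.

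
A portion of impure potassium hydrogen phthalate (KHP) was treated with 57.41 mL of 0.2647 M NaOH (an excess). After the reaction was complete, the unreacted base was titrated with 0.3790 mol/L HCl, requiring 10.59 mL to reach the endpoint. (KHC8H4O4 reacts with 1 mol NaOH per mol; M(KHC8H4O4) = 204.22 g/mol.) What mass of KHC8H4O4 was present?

2.28 g

Total n(NaOH) added = 0.2647 x 0.05741 = 0.01520 mol.
n(HCl) used = 0.3790 x 0.01059 = 0.004014 mol, which equals the excess n(NaOH).
So n(NaOH) consumed by the sample = 0.01520 - 0.004014 = 0.01118 mol.
n(KHC8H4O4) = 0.01118 / 1 = 0.01118 mol.
mass = 0.01118 mol x 204.22 g/mol = 2.28 g.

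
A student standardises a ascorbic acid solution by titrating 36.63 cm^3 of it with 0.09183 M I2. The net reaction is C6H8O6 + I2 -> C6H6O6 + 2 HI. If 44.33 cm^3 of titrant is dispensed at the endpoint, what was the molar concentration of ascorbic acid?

0.111 M

n(I2) = 0.09183 x 0.04433 = 0.004071 mol.
From the balanced equation, 1 mol I2 reacts with 1 mol ascorbic acid, so n(ascorbic acid) = 0.004071 x 1/1 = 0.004071 mol.
[ascorbic acid] = 0.004071 / 0.03663 L = 0.111 M.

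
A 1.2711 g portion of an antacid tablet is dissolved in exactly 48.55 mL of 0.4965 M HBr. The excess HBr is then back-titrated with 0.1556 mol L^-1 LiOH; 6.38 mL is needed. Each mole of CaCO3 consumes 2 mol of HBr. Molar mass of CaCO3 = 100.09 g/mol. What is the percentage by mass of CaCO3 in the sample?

91.0%

Total n(HBr) added = 0.4965 x 0.04855 = 0.02411 mol.
n(LiOH) used = 0.1556 x 0.006380 = 0.0009927 mol, which equals the excess n(HBr).
So n(HBr) consumed by the sample = 0.02411 - 0.0009927 = 0.02311 mol.
n(CaCO3) = 0.02311 / 2 = 0.01156 mol.
mass CaCO3 = 0.01156 x 100.09 = 1.157 g, so %CaCO3 = 1.157/1.2711 x 100 = 91.0%.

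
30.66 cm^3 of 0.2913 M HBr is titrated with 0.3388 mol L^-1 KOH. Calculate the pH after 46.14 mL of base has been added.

12.94

n(acid) = 0.2913 x 0.03066 = 0.008931 mol; n(KOH) added = 0.3388 x 0.04614 = 0.01563 mol.
Base is in excess by 0.01563 - 0.008931 = 0.006701 mol in a total volume of 0.07680 L.
[OH^-] = 0.006701/0.07680 = 0.08725 M, so pOH = 1.06 and pH = 14.00 - 1.06 = 12.94.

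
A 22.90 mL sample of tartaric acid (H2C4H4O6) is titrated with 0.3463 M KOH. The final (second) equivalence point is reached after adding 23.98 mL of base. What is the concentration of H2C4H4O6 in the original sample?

0.181 M

n(KOH) = 0.3463 x 0.02398 = 0.008304 mol.
At the final (second) equivalence point, 2 mol OH^- react per mol H2C4H4O6, so n(H2C4H4O6) = 0.008304 / 2 = 0.004152 mol.
[H2C4H4O6] = 0.004152 / 0.02290 L = 0.181 M.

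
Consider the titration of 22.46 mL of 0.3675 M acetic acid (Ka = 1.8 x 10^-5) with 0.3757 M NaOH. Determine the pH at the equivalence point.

n(CH3COOH) = 0.3675 x 0.02246 = 0.008254 mol; V(NaOH) at equivalence = 0.008254/0.3757 = 0.02197 L.
At equivalence all the acid is converted to CH3COO-; total volume = 0.02246 + 0.02197 = 0.04443 L, so [CH3COO-] = 0.008254/0.04443 = 0.1858 M.
Kb = Kw/Ka = 1.0e-14 / 1.8 x 10^-5 = 5.56e-10.
[OH^-] = sqrt(Kb x [CH3COO-]) = sqrt(5.56e-10 x 0.1858) = 1.02e-5 M.
pOH = 4.99, so pH = 14.00 - 4.99 = 9.01.

9.01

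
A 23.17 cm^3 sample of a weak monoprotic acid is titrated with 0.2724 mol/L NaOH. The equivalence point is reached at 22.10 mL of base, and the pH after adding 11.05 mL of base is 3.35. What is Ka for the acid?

4.5 x 10^-4

11.05 mL is half of the equivalence volume, so this is the half-equivalence point where [HA] = [A^-].
At half-equivalence pH = pKa, so pKa = 3.35.
Ka = 10^(-3.35) = 4.5 x 10^-4.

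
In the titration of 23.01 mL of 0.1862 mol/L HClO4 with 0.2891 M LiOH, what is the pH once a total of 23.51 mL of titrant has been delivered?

n(acid) = 0.1862 x 0.02301 = 0.004284 mol; n(LiOH) added = 0.2891 x 0.02351 = 0.006797 mol.
Base is in excess by 0.006797 - 0.004284 = 0.002512 mol in a total volume of 0.04652 L.
[OH^-] = 0.002512/0.04652 = 0.05400 M, so pOH = 1.27 and pH = 14.00 - 1.27 = 12.73.

12.73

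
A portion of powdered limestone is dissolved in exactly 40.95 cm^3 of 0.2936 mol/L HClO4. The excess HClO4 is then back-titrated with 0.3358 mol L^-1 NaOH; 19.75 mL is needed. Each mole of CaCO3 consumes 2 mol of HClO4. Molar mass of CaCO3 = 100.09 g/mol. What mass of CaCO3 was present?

Total n(HClO4) added = 0.2936 x 0.04095 = 0.01202 mol.
n(NaOH) used = 0.3358 x 0.01975 = 0.006632 mol, which equals the excess n(HClO4).
So n(HClO4) consumed by the sample = 0.01202 - 0.006632 = 0.005391 mol.
n(CaCO3) = 0.005391 / 2 = 0.002695 mol.
mass = 0.002695 mol x 100.09 g/mol = 0.270 g.

0.270 g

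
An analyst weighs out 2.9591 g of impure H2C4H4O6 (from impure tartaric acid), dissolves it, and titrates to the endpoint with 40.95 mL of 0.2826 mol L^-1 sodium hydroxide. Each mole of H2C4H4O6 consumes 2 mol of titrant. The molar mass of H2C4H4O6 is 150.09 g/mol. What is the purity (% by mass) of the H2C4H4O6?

n(NaOH) = 0.2826 x 0.04095 = 0.01157 mol.
n(H2C4H4O6) = 0.01157 / 2 = 0.005786 mol.
mass of H2C4H4O6 = 0.005786 x 150.09 = 0.8685 g.
% purity = 0.8685 / 2.9591 x 100 = 29.3%.

29.3%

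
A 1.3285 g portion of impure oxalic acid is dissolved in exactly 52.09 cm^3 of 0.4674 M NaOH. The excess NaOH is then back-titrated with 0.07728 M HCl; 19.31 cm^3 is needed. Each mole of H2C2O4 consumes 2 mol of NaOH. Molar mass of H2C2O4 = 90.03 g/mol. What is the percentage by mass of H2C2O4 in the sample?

77.4%

Total n(NaOH) added = 0.4674 x 0.05209 = 0.02435 mol.
n(HCl) used = 0.07728 x 0.01931 = 0.001492 mol, which equals the excess n(NaOH).
So n(NaOH) consumed by the sample = 0.02435 - 0.001492 = 0.02285 mol.
n(H2C2O4) = 0.02285 / 2 = 0.01143 mol.
mass H2C2O4 = 0.01143 x 90.03 = 1.029 g, so %H2C2O4 = 1.029/1.3285 x 100 = 77.4%.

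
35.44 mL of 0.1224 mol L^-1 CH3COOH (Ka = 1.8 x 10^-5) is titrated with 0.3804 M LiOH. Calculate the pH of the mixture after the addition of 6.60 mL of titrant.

4.88

Initial n(CH3COOH) = 0.1224 x 0.03544 = 0.004338 mol.
n(LiOH) added = 0.3804 x 0.006600 = 0.002511 mol, converting that many moles of CH3COOH to CH3COO-.
Remaining n(CH3COOH) = 0.001827 mol; n(CH3COO-) = 0.002511 mol.
By Henderson-Hasselbalch, pH = pKa + log([A^-]/[HA]) = 4.74 + log(0.002511/0.001827) = 4.74 + (+0.14) = 4.88.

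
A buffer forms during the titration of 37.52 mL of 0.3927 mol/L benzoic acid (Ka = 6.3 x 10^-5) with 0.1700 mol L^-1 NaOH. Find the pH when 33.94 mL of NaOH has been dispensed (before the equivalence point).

Initial n(C6H5COOH) = 0.3927 x 0.03752 = 0.01473 mol.
n(NaOH) added = 0.1700 x 0.03394 = 0.005770 mol, converting that many moles of C6H5COOH to C6H5COO-.
Remaining n(C6H5COOH) = 0.008964 mol; n(C6H5COO-) = 0.005770 mol.
By Henderson-Hasselbalch, pH = pKa + log([A^-]/[HA]) = 4.20 + log(0.005770/0.008964) = 4.20 + (-0.19) = 4.01.

4.01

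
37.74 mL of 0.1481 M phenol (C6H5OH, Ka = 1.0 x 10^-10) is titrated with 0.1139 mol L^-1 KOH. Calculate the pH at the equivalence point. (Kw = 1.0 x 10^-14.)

11.40

n(C6H5OH) = 0.1481 x 0.03774 = 0.005589 mol; V(KOH) at equivalence = 0.005589/0.1139 = 0.04907 L.
At equivalence all the acid is converted to C6H5O-; total volume = 0.03774 + 0.04907 = 0.08681 L, so [C6H5O-] = 0.005589/0.08681 = 0.06438 M.
Kb = Kw/Ka = 1.0e-14 / 1.0 x 10^-10 = 0.000100.
[OH^-] = sqrt(Kb x [C6H5O-]) = sqrt(0.000100 x 0.06438) = 0.00254 M.
pOH = 2.60, so pH = 14.00 - 2.60 = 11.40.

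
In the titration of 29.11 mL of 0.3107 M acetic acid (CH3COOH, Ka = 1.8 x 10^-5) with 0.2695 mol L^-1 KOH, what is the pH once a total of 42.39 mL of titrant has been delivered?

12.52

n(acid) = 0.3107 x 0.02911 = 0.009044 mol; n(KOH) added = 0.2695 x 0.04239 = 0.01142 mol.
Base is in excess by 0.01142 - 0.009044 = 0.002380 mol in a total volume of 0.07150 L.
[OH^-] = 0.002380/0.07150 = 0.03328 M, so pOH = 1.48 and pH = 14.00 - 1.48 = 12.52.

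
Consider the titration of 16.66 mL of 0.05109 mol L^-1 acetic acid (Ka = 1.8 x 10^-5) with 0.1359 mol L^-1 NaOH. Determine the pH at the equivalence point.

8.66

n(CH3COOH) = 0.05109 x 0.01666 = 0.0008512 mol; V(NaOH) at equivalence = 0.0008512/0.1359 = 0.006263 L.
At equivalence all the acid is converted to CH3COO-; total volume = 0.01666 + 0.006263 = 0.02292 L, so [CH3COO-] = 0.0008512/0.02292 = 0.03713 M.
Kb = Kw/Ka = 1.0e-14 / 1.8 x 10^-5 = 5.56e-10.
[OH^-] = sqrt(Kb x [CH3COO-]) = sqrt(5.56e-10 x 0.03713) = 4.54e-6 M.
pOH = 5.34, so pH = 14.00 - 5.34 = 8.66.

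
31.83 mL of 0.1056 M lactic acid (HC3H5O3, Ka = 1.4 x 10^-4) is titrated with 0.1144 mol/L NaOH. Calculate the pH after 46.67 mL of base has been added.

12.40

n(acid) = 0.1056 x 0.03183 = 0.003361 mol; n(NaOH) added = 0.1144 x 0.04667 = 0.005339 mol.
Base is in excess by 0.005339 - 0.003361 = 0.001978 mol in a total volume of 0.07850 L.
[OH^-] = 0.001978/0.07850 = 0.02519 M, so pOH = 1.60 and pH = 14.00 - 1.60 = 12.40.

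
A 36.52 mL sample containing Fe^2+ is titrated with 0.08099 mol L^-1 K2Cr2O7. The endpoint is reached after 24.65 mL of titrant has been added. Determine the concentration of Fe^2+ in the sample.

n(K2Cr2O7) = 0.08099 x 0.02465 = 0.001996 mol.
From the balanced equation, 1 mol K2Cr2O7 reacts with 6 mol Fe^2+, so n(Fe^2+) = 0.001996 x 6/1 = 0.01198 mol.
[Fe^2+] = 0.01198 / 0.03652 L = 0.328 M.

0.328 M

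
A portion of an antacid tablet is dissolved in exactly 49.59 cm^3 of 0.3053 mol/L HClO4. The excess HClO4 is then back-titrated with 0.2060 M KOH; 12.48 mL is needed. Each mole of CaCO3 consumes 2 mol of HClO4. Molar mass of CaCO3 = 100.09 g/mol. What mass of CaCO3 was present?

Total n(HClO4) added = 0.3053 x 0.04959 = 0.01514 mol.
n(KOH) used = 0.2060 x 0.01248 = 0.002571 mol, which equals the excess n(HClO4).
So n(HClO4) consumed by the sample = 0.01514 - 0.002571 = 0.01257 mol.
n(CaCO3) = 0.01257 / 2 = 0.006284 mol.
mass = 0.006284 mol x 100.09 g/mol = 0.629 g.

0.629 g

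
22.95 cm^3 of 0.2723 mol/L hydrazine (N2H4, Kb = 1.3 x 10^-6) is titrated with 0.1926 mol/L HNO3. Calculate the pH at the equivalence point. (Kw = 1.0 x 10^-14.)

n(N2H4) = 0.2723 x 0.02295 = 0.006249 mol; V(HNO3) at equivalence = 0.006249/0.1926 = 0.03245 L.
At equivalence the base is fully converted to N2H5+; total volume = 0.05540 L, so [N2H5+] = 0.006249/0.05540 = 0.1128 M.
Ka(N2H5+) = Kw/Kb = 1.0e-14 / 1.3 x 10^-6 = 7.69e-9.
[H^+] = sqrt(Ka x [N2H5+]) = sqrt(7.69e-9 x 0.1128) = 2.95e-5 M.
pH = -log(2.95e-5) = 4.53.

4.53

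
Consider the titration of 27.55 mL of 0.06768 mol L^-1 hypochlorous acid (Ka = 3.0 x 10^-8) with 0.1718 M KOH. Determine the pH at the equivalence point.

n(HClO) = 0.06768 x 0.02755 = 0.001865 mol; V(KOH) at equivalence = 0.001865/0.1718 = 0.01085 L.
At equivalence all the acid is converted to ClO-; total volume = 0.02755 + 0.01085 = 0.03840 L, so [ClO-] = 0.001865/0.03840 = 0.04855 M.
Kb = Kw/Ka = 1.0e-14 / 3.0 x 10^-8 = 3.33e-7.
[OH^-] = sqrt(Kb x [ClO-]) = sqrt(3.33e-7 x 0.04855) = 0.000127 M.
pOH = 3.90, so pH = 14.00 - 3.90 = 10.10.

10.10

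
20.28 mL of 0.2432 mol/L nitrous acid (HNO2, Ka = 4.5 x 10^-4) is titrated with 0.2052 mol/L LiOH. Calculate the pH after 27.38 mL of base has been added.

12.16

n(acid) = 0.2432 x 0.02028 = 0.004932 mol; n(LiOH) added = 0.2052 x 0.02738 = 0.005618 mol.
Base is in excess by 0.005618 - 0.004932 = 0.0006863 mol in a total volume of 0.04766 L.
[OH^-] = 0.0006863/0.04766 = 0.01440 M, so pOH = 1.84 and pH = 14.00 - 1.84 = 12.16.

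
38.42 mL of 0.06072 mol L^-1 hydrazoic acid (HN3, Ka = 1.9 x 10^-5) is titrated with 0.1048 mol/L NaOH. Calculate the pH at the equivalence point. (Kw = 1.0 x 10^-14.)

8.65

n(HN3) = 0.06072 x 0.03842 = 0.002333 mol; V(NaOH) at equivalence = 0.002333/0.1048 = 0.02226 L.
At equivalence all the acid is converted to N3-; total volume = 0.03842 + 0.02226 = 0.06068 L, so [N3-] = 0.002333/0.06068 = 0.03845 M.
Kb = Kw/Ka = 1.0e-14 / 1.9 x 10^-5 = 5.26e-10.
[OH^-] = sqrt(Kb x [N3-]) = sqrt(5.26e-10 x 0.03845) = 4.50e-6 M.
pOH = 5.35, so pH = 14.00 - 5.35 = 8.65.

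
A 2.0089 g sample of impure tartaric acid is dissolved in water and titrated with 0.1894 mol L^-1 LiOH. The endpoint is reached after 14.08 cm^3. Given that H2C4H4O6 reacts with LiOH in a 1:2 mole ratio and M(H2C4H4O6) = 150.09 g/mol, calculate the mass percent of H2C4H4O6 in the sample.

n(LiOH) = 0.1894 x 0.01408 = 0.002667 mol.
n(H2C4H4O6) = 0.002667 / 2 = 0.001333 mol.
mass of H2C4H4O6 = 0.001333 x 150.09 = 0.2001 g.
% purity = 0.2001 / 2.0089 x 100 = 9.96%.

9.96%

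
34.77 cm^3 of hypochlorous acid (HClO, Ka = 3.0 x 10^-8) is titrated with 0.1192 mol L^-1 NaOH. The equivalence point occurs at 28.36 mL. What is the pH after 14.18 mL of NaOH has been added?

14.18 mL is exactly half the equivalence volume (28.36/2), i.e. the half-equivalence point.
There, n(HA) = n(A^-), so pH = pKa = -log(3.0 x 10^-8) = 7.52.

7.52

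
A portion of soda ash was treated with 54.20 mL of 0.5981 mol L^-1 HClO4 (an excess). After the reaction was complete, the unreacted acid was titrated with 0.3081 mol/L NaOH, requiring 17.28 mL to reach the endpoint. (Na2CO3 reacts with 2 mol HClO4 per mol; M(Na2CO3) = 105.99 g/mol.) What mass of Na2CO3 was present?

Total n(HClO4) added = 0.5981 x 0.05420 = 0.03242 mol.
n(NaOH) used = 0.3081 x 0.01728 = 0.005324 mol, which equals the excess n(HClO4).
So n(HClO4) consumed by the sample = 0.03242 - 0.005324 = 0.02709 mol.
n(Na2CO3) = 0.02709 / 2 = 0.01355 mol.
mass = 0.01355 mol x 105.99 g/mol = 1.44 g.

1.44 g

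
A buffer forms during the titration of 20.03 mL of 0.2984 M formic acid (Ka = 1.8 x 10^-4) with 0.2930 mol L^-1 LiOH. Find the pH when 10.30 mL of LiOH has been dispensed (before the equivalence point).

3.75

Initial n(HCOOH) = 0.2984 x 0.02003 = 0.005977 mol.
n(LiOH) added = 0.2930 x 0.01030 = 0.003018 mol, converting that many moles of HCOOH to HCOO-.
Remaining n(HCOOH) = 0.002959 mol; n(HCOO-) = 0.003018 mol.
By Henderson-Hasselbalch, pH = pKa + log([A^-]/[HA]) = 3.74 + log(0.003018/0.002959) = 3.74 + (+0.01) = 3.75.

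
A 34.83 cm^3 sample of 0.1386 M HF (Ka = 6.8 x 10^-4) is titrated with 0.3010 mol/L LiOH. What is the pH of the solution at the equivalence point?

n(HF) = 0.1386 x 0.03483 = 0.004827 mol; V(LiOH) at equivalence = 0.004827/0.3010 = 0.01604 L.
At equivalence all the acid is converted to F-; total volume = 0.03483 + 0.01604 = 0.05087 L, so [F-] = 0.004827/0.05087 = 0.09490 M.
Kb = Kw/Ka = 1.0e-14 / 6.8 x 10^-4 = 1.47e-11.
[OH^-] = sqrt(Kb x [F-]) = sqrt(1.47e-11 x 0.09490) = 1.18e-6 M.
pOH = 5.93, so pH = 14.00 - 5.93 = 8.07.

8.07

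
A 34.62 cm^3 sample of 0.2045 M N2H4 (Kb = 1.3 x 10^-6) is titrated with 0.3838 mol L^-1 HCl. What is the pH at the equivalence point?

4.49

n(N2H4) = 0.2045 x 0.03462 = 0.007080 mol; V(HCl) at equivalence = 0.007080/0.3838 = 0.01845 L.
At equivalence the base is fully converted to N2H5+; total volume = 0.05307 L, so [N2H5+] = 0.007080/0.05307 = 0.1334 M.
Ka(N2H5+) = Kw/Kb = 1.0e-14 / 1.3 x 10^-6 = 7.69e-9.
[H^+] = sqrt(Ka x [N2H5+]) = sqrt(7.69e-9 x 0.1334) = 3.20e-5 M.
pH = -log(3.20e-5) = 4.49.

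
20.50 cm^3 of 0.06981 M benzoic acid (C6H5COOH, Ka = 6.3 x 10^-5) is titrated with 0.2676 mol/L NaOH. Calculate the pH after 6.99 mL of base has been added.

12.20

n(acid) = 0.06981 x 0.02050 = 0.001431 mol; n(NaOH) added = 0.2676 x 0.006990 = 0.001871 mol.
Base is in excess by 0.001871 - 0.001431 = 0.0004394 mol in a total volume of 0.02749 L.
[OH^-] = 0.0004394/0.02749 = 0.01598 M, so pOH = 1.80 and pH = 14.00 - 1.80 = 12.20.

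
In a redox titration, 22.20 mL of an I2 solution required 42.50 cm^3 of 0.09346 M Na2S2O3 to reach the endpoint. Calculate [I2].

n(Na2S2O3) = 0.09346 x 0.04250 = 0.003972 mol.
From the balanced equation, 2 mol Na2S2O3 reacts with 1 mol I2, so n(I2) = 0.003972 x 1/2 = 0.001986 mol.
[I2] = 0.001986 / 0.02220 L = 0.0895 M.

0.0895 M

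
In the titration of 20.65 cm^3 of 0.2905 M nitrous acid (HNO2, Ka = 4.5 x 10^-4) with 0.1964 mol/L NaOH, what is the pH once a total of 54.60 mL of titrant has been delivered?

12.80

n(acid) = 0.2905 x 0.02065 = 0.005999 mol; n(NaOH) added = 0.1964 x 0.05460 = 0.01072 mol.
Base is in excess by 0.01072 - 0.005999 = 0.004725 mol in a total volume of 0.07525 L.
[OH^-] = 0.004725/0.07525 = 0.06279 M, so pOH = 1.20 and pH = 14.00 - 1.20 = 12.80.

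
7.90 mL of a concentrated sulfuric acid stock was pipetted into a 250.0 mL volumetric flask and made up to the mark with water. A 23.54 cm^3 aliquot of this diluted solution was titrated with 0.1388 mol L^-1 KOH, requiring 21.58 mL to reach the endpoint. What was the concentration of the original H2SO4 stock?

n(KOH) = 0.1388 x 0.02158 = 0.002995 mol.
n(H2SO4) in the aliquot = 0.002995 x 1/2 = 0.001498 mol.
[diluted H2SO4] = 0.001498 / 0.02354 = 0.06362 M.
Dilution factor = 250.0/7.900 = 31.65, so [stock] = 0.06362 x 31.65 = 2.01 M.

2.01 M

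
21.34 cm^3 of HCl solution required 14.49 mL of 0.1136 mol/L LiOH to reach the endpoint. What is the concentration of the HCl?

n(LiOH) delivered = 0.1136 x 0.01449 = 0.001646 mol.
For a 1:1 reaction, n(HCl) = 0.001646 mol.
[HCl] = 0.001646 mol / 0.02134 L = 0.0771 M.

0.0771 M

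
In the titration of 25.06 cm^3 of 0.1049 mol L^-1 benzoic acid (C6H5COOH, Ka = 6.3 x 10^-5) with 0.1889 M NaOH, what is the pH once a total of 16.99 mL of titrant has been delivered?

12.14

n(acid) = 0.1049 x 0.02506 = 0.002629 mol; n(NaOH) added = 0.1889 x 0.01699 = 0.003209 mol.
Base is in excess by 0.003209 - 0.002629 = 0.0005806 mol in a total volume of 0.04205 L.
[OH^-] = 0.0005806/0.04205 = 0.01381 M, so pOH = 1.86 and pH = 14.00 - 1.86 = 12.14.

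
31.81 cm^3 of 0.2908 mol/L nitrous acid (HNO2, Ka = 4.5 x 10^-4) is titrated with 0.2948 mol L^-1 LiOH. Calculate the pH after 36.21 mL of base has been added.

12.32

n(acid) = 0.2908 x 0.03181 = 0.009250 mol; n(LiOH) added = 0.2948 x 0.03621 = 0.01067 mol.
Base is in excess by 0.01067 - 0.009250 = 0.001424 mol in a total volume of 0.06802 L.
[OH^-] = 0.001424/0.06802 = 0.02094 M, so pOH = 1.68 and pH = 14.00 - 1.68 = 12.32.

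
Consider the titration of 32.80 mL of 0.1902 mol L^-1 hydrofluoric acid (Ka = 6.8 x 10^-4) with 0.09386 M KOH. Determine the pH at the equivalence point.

7.98

n(HF) = 0.1902 x 0.03280 = 0.006239 mol; V(KOH) at equivalence = 0.006239/0.09386 = 0.06647 L.
At equivalence all the acid is converted to F-; total volume = 0.03280 + 0.06647 = 0.09927 L, so [F-] = 0.006239/0.09927 = 0.06285 M.
Kb = Kw/Ka = 1.0e-14 / 6.8 x 10^-4 = 1.47e-11.
[OH^-] = sqrt(Kb x [F-]) = sqrt(1.47e-11 x 0.06285) = 9.61e-7 M.
pOH = 6.02, so pH = 14.00 - 6.02 = 7.98.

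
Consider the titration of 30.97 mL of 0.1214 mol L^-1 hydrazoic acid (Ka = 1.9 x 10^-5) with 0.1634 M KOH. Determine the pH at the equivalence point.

8.78

n(HN3) = 0.1214 x 0.03097 = 0.003760 mol; V(KOH) at equivalence = 0.003760/0.1634 = 0.02301 L.
At equivalence all the acid is converted to N3-; total volume = 0.03097 + 0.02301 = 0.05398 L, so [N3-] = 0.003760/0.05398 = 0.06965 M.
Kb = Kw/Ka = 1.0e-14 / 1.9 x 10^-5 = 5.26e-10.
[OH^-] = sqrt(Kb x [N3-]) = sqrt(5.26e-10 x 0.06965) = 6.05e-6 M.
pOH = 5.22, so pH = 14.00 - 5.22 = 8.78.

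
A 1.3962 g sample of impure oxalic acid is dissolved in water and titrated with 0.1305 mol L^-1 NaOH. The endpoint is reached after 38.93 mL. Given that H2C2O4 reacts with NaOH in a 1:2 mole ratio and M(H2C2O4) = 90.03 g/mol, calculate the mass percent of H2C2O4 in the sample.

n(NaOH) = 0.1305 x 0.03893 = 0.005080 mol.
n(H2C2O4) = 0.005080 / 2 = 0.002540 mol.
mass of H2C2O4 = 0.002540 x 90.03 = 0.2287 g.
% purity = 0.2287 / 1.3962 x 100 = 16.4%.

16.4%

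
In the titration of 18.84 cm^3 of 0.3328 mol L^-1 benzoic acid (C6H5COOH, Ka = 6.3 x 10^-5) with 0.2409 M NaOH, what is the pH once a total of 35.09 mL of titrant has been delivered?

12.61

n(acid) = 0.3328 x 0.01884 = 0.006270 mol; n(NaOH) added = 0.2409 x 0.03509 = 0.008453 mol.
Base is in excess by 0.008453 - 0.006270 = 0.002183 mol in a total volume of 0.05393 L.
[OH^-] = 0.002183/0.05393 = 0.04048 M, so pOH = 1.39 and pH = 14.00 - 1.39 = 12.61.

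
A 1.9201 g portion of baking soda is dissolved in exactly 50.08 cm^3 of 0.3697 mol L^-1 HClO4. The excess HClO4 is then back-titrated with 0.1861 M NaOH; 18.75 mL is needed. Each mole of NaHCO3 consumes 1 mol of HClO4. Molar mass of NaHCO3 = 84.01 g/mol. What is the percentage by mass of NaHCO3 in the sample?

65.7%

Total n(HClO4) added = 0.3697 x 0.05008 = 0.01851 mol.
n(NaOH) used = 0.1861 x 0.01875 = 0.003489 mol, which equals the excess n(HClO4).
So n(HClO4) consumed by the sample = 0.01851 - 0.003489 = 0.01503 mol.
n(NaHCO3) = 0.01503 / 1 = 0.01503 mol.
mass NaHCO3 = 0.01503 x 84.01 = 1.262 g, so %NaHCO3 = 1.262/1.9201 x 100 = 65.7%.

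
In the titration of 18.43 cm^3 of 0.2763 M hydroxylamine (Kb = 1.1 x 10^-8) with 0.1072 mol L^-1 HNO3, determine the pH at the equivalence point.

n(NH2OH) = 0.2763 x 0.01843 = 0.005092 mol; V(HNO3) at equivalence = 0.005092/0.1072 = 0.04750 L.
At equivalence the base is fully converted to NH3OH+; total volume = 0.06593 L, so [NH3OH+] = 0.005092/0.06593 = 0.07723 M.
Ka(NH3OH+) = Kw/Kb = 1.0e-14 / 1.1 x 10^-8 = 9.09e-7.
[H^+] = sqrt(Ka x [NH3OH+]) = sqrt(9.09e-7 x 0.07723) = 0.000265 M.
pH = -log(0.000265) = 3.58.

3.58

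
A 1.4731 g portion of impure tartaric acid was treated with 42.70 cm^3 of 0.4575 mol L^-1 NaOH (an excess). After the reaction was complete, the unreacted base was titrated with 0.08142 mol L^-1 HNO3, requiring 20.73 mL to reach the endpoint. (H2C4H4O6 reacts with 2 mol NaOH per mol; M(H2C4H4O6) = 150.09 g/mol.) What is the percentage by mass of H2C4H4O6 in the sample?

90.9%

Total n(NaOH) added = 0.4575 x 0.04270 = 0.01954 mol.
n(HNO3) used = 0.08142 x 0.02073 = 0.001688 mol, which equals the excess n(NaOH).
So n(NaOH) consumed by the sample = 0.01954 - 0.001688 = 0.01785 mol.
n(H2C4H4O6) = 0.01785 / 2 = 0.008924 mol.
mass H2C4H4O6 = 0.008924 x 150.09 = 1.339 g, so %H2C4H4O6 = 1.339/1.4731 x 100 = 90.9%.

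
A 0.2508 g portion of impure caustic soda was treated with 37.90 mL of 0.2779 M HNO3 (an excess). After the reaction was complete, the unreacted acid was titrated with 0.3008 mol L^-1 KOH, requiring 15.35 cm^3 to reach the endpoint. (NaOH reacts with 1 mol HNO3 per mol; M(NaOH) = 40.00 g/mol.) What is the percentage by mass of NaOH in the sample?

94.3%

Total n(HNO3) added = 0.2779 x 0.03790 = 0.01053 mol.
n(KOH) used = 0.3008 x 0.01535 = 0.004617 mol, which equals the excess n(HNO3).
So n(HNO3) consumed by the sample = 0.01053 - 0.004617 = 0.005915 mol.
n(NaOH) = 0.005915 / 1 = 0.005915 mol.
mass NaOH = 0.005915 x 40.00 = 0.2366 g, so %NaOH = 0.2366/0.2508 x 100 = 94.3%.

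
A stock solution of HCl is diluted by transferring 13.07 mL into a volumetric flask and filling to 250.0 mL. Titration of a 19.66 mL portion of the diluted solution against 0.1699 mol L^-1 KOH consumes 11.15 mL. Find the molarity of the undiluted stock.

1.84 M

n(KOH) = 0.1699 x 0.01115 = 0.001894 mol.
n(HCl) in the aliquot = 0.001894 mol.
[diluted HCl] = 0.001894 / 0.01966 = 0.09636 M.
Dilution factor = 250.0/13.07 = 19.13, so [stock] = 0.09636 x 19.13 = 1.84 M.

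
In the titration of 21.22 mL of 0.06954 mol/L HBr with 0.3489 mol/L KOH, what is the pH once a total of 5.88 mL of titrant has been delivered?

12.33

n(acid) = 0.06954 x 0.02122 = 0.001476 mol; n(KOH) added = 0.3489 x 0.005880 = 0.002052 mol.
Base is in excess by 0.002052 - 0.001476 = 0.0005759 mol in a total volume of 0.02710 L.
[OH^-] = 0.0005759/0.02710 = 0.02125 M, so pOH = 1.67 and pH = 14.00 - 1.67 = 12.33.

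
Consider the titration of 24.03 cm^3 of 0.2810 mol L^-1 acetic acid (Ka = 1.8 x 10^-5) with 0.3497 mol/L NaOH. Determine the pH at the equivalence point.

8.97

n(CH3COOH) = 0.2810 x 0.02403 = 0.006752 mol; V(NaOH) at equivalence = 0.006752/0.3497 = 0.01931 L.
At equivalence all the acid is converted to CH3COO-; total volume = 0.02403 + 0.01931 = 0.04334 L, so [CH3COO-] = 0.006752/0.04334 = 0.1558 M.
Kb = Kw/Ka = 1.0e-14 / 1.8 x 10^-5 = 5.56e-10.
[OH^-] = sqrt(Kb x [CH3COO-]) = sqrt(5.56e-10 x 0.1558) = 9.30e-6 M.
pOH = 5.03, so pH = 14.00 - 5.03 = 8.97.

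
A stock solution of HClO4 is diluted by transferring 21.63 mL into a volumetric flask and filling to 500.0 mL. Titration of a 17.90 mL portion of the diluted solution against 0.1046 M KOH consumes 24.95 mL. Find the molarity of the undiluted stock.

3.37 M

n(KOH) = 0.1046 x 0.02495 = 0.002610 mol.
n(HClO4) in the aliquot = 0.002610 mol.
[diluted HClO4] = 0.002610 / 0.01790 = 0.1458 M.
Dilution factor = 500.0/21.63 = 23.12, so [stock] = 0.1458 x 23.12 = 3.37 M.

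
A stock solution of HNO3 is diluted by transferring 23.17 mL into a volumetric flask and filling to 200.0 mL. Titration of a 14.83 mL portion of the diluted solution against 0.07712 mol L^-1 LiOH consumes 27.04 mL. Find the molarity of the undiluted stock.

n(LiOH) = 0.07712 x 0.02704 = 0.002085 mol.
n(HNO3) in the aliquot = 0.002085 mol.
[diluted HNO3] = 0.002085 / 0.01483 = 0.1406 M.
Dilution factor = 200.0/23.17 = 8.632, so [stock] = 0.1406 x 8.632 = 1.21 M.

1.21 M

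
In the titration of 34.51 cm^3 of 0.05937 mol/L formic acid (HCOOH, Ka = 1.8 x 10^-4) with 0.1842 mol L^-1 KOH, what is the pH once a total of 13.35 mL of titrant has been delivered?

n(acid) = 0.05937 x 0.03451 = 0.002049 mol; n(KOH) added = 0.1842 x 0.01335 = 0.002459 mol.
Base is in excess by 0.002459 - 0.002049 = 0.0004102 mol in a total volume of 0.04786 L.
[OH^-] = 0.0004102/0.04786 = 0.008571 M, so pOH = 2.07 and pH = 14.00 - 2.07 = 11.93.

11.93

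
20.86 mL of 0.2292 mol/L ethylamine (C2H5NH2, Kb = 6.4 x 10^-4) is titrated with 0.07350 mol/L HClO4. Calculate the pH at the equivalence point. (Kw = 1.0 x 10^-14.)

6.03

n(C2H5NH2) = 0.2292 x 0.02086 = 0.004781 mol; V(HClO4) at equivalence = 0.004781/0.07350 = 0.06505 L.
At equivalence the base is fully converted to C2H5NH3+; total volume = 0.08591 L, so [C2H5NH3+] = 0.004781/0.08591 = 0.05565 M.
Ka(C2H5NH3+) = Kw/Kb = 1.0e-14 / 6.4 x 10^-4 = 1.56e-11.
[H^+] = sqrt(Ka x [C2H5NH3+]) = sqrt(1.56e-11 x 0.05565) = 9.33e-7 M.
pH = -log(9.33e-7) = 6.03.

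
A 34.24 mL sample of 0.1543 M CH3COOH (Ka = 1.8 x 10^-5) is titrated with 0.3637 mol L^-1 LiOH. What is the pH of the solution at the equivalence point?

8.89

n(CH3COOH) = 0.1543 x 0.03424 = 0.005283 mol; V(LiOH) at equivalence = 0.005283/0.3637 = 0.01453 L.
At equivalence all the acid is converted to CH3COO-; total volume = 0.03424 + 0.01453 = 0.04877 L, so [CH3COO-] = 0.005283/0.04877 = 0.1083 M.
Kb = Kw/Ka = 1.0e-14 / 1.8 x 10^-5 = 5.56e-10.
[OH^-] = sqrt(Kb x [CH3COO-]) = sqrt(5.56e-10 x 0.1083) = 7.76e-6 M.
pOH = 5.11, so pH = 14.00 - 5.11 = 8.89.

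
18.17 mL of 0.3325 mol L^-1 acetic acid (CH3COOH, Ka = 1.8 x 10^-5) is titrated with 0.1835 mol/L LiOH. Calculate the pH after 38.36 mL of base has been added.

12.25

n(acid) = 0.3325 x 0.01817 = 0.006042 mol; n(LiOH) added = 0.1835 x 0.03836 = 0.007039 mol.
Base is in excess by 0.007039 - 0.006042 = 0.0009975 mol in a total volume of 0.05653 L.
[OH^-] = 0.0009975/0.05653 = 0.01765 M, so pOH = 1.75 and pH = 14.00 - 1.75 = 12.25.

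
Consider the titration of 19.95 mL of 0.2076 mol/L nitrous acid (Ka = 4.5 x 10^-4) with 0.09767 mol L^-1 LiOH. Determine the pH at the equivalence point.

n(HNO2) = 0.2076 x 0.01995 = 0.004142 mol; V(LiOH) at equivalence = 0.004142/0.09767 = 0.04240 L.
At equivalence all the acid is converted to NO2-; total volume = 0.01995 + 0.04240 = 0.06235 L, so [NO2-] = 0.004142/0.06235 = 0.06642 M.
Kb = Kw/Ka = 1.0e-14 / 4.5 x 10^-4 = 2.22e-11.
[OH^-] = sqrt(Kb x [NO2-]) = sqrt(2.22e-11 x 0.06642) = 1.21e-6 M.
pOH = 5.92, so pH = 14.00 - 5.92 = 8.08.

8.08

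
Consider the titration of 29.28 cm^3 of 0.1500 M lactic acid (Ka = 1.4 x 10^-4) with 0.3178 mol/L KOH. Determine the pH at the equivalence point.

n(HC3H5O3) = 0.1500 x 0.02928 = 0.004392 mol; V(KOH) at equivalence = 0.004392/0.3178 = 0.01382 L.
At equivalence all the acid is converted to C3H5O3-; total volume = 0.02928 + 0.01382 = 0.04310 L, so [C3H5O3-] = 0.004392/0.04310 = 0.1019 M.
Kb = Kw/Ka = 1.0e-14 / 1.4 x 10^-4 = 7.14e-11.
[OH^-] = sqrt(Kb x [C3H5O3-]) = sqrt(7.14e-11 x 0.1019) = 2.70e-6 M.
pOH = 5.57, so pH = 14.00 - 5.57 = 8.43.

8.43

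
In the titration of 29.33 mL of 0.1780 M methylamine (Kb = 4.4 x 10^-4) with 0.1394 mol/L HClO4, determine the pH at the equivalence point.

5.88

n(CH3NH2) = 0.1780 x 0.02933 = 0.005221 mol; V(HClO4) at equivalence = 0.005221/0.1394 = 0.03745 L.
At equivalence the base is fully converted to CH3NH3+; total volume = 0.06678 L, so [CH3NH3+] = 0.005221/0.06678 = 0.07818 M.
Ka(CH3NH3+) = Kw/Kb = 1.0e-14 / 4.4 x 10^-4 = 2.27e-11.
[H^+] = sqrt(Ka x [CH3NH3+]) = sqrt(2.27e-11 x 0.07818) = 1.33e-6 M.
pH = -log(1.33e-6) = 5.88.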